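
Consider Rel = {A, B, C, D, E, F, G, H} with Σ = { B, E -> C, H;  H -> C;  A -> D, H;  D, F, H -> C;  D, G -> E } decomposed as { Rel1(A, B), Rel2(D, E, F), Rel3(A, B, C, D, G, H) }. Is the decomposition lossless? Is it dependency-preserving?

Lossless test (chase): Rows 1 and 3 agree on A; apply A→D, H and equate their D, H entries. Rows 1 and 3 agree on H; apply H→C and equate their C entries. No row becomes fully distinguished — the join is lossy.
Dependency preservation: the restricted closure of {B, E} across the fragments never reaches {C, H}, so B, E → C, H cannot be enforced without a join — not preserved.

lossy and not dependency-preserving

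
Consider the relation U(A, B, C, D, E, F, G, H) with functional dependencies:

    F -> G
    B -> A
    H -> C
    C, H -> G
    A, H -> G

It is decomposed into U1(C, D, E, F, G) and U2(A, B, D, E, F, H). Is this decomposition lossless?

No

Common attributes: U1 ∩ U2 = {D, E, F}.
Closure of {D, E, F}: F → G applies, adding G. So (D, E, F)⁺ = {D, E, F, G}.
The closure contains neither all of U1 = {C, D, E, F, G} nor all of U2 = {A, B, D, E, F, H}, so the common attributes are not a superkey of either fragment. The join is lossy.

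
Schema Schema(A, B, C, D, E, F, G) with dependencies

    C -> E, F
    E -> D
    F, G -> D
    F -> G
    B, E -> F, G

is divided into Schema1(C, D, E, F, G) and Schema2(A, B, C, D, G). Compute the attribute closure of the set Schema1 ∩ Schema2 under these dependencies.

C, D, E, F, G

Schema1 ∩ Schema2 = {C, D, G}.
C → E, F applies, adding E, F
Closure: {C, D, E, F, G}.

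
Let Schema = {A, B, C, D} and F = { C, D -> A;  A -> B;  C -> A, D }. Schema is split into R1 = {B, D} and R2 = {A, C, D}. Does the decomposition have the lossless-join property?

No

Common attributes: R1 ∩ R2 = {D}.
No dependency enlarges {D}, so (D)⁺ = {D}.
The closure contains neither all of R1 = {B, D} nor all of R2 = {A, C, D}, so the common attributes are not a superkey of either fragment. The join is lossy.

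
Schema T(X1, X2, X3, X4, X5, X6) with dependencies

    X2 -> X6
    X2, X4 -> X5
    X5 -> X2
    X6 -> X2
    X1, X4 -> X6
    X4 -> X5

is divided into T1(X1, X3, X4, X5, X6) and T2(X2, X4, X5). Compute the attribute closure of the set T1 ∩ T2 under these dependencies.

T1 ∩ T2 = {X4, X5}.
X5 → X2 applies, adding X2
X2 → X6 applies, adding X6
Closure: {X2, X4, X5, X6}.

X2, X4, X5, X6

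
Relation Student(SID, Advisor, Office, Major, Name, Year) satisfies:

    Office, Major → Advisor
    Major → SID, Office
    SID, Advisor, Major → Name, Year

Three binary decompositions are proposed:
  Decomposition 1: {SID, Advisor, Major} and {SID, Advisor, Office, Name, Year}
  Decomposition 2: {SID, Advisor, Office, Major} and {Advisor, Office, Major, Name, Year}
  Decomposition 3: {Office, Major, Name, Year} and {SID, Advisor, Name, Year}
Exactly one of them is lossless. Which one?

Decomposition 1: common = {SID, Advisor}, closure = {SID, Advisor} → lossy.
Decomposition 2: common = {Advisor, Office, Major}, closure = {SID, Advisor, Office, Major, Name, Year} → lossless.
Decomposition 3: common = {Name, Year}, closure = {Name, Year} → lossy.

Decomposition 2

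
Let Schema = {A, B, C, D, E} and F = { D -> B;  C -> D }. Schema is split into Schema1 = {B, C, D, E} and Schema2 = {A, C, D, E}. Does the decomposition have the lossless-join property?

Common attributes: Schema1 ∩ Schema2 = {C, D, E}.
Closure of {C, D, E}: D → B applies, adding B. So (C, D, E)⁺ = {B, C, D, E}.
This closure contains every attribute of Schema1, so Schema1 ∩ Schema2 → Schema1. The join is lossless.

Yes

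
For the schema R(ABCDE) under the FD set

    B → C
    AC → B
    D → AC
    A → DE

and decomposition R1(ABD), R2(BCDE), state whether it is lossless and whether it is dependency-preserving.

lossless and dependency-preserving

Lossless test: (BD)⁺ = {ABCDE}, which contains all of one fragment — lossless.
Dependency preservation: AC → B; D → AC; A → DE are not contained in any single fragment, but the restricted closure of each left-hand side across the fragments still reaches the right-hand side; the remaining FDs each lie inside some fragment. All dependencies are preserved.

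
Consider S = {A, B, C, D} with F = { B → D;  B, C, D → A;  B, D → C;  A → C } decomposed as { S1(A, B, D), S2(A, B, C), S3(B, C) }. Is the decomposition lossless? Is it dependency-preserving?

lossless and dependency-preserving

Lossless test (chase): Rows 1 and 2 agree on B; apply B→D and equate their D entries. Rows 1 and 3 agree on B; apply B→D and equate their D entries. Rows 2 and 3 agree on B, C, D; apply B, C, D→A and equate their A entries. Rows 1 and 2 agree on B, D; apply B, D→C and equate their C entries. Row 1 is now all distinguished symbols — the join is lossless.
Dependency preservation: B, C, D → A; B, D → C are not contained in any single fragment, but the restricted closure of each left-hand side across the fragments still reaches the right-hand side; the remaining FDs each lie inside some fragment. All dependencies are preserved.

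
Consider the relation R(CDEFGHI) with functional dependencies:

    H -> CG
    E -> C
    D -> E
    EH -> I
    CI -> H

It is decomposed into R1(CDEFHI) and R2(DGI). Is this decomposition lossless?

Yes

Common attributes: R1 ∩ R2 = {DI}.
Closure of {DI}: D → E applies, adding E; E → C applies, adding C; CI → H applies, adding H; H → CG applies, adding G. So (DI)⁺ = {CDEGHI}.
This closure contains every attribute of R2, so R1 ∩ R2 → R2. The join is lossless.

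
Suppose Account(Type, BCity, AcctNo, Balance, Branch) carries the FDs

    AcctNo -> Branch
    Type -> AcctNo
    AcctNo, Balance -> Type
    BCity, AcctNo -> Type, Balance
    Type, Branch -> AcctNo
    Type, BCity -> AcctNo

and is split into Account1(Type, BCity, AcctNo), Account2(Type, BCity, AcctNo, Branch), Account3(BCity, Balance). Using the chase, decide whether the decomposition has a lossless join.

No

Chase test. Columns are Type, BCity, AcctNo, Balance, Branch; row i has aⱼ where attribute j ∈ Accounti, else bᵢⱼ.
Initial tableau (one row per fragment):
  row 1: a1 a2 a3 b14 b15
  row 2: a1 a2 a3 b24 a5
  row 3: b31 a2 b33 a4 b35
Rows 1 and 2 agree on AcctNo; apply AcctNo→Branch and equate their Branch entries.
Rows 1 and 2 agree on BCity, AcctNo; apply BCity, AcctNo→Type, Balance and equate their Type, Balance entries.
No row becomes fully distinguished — the join is lossy.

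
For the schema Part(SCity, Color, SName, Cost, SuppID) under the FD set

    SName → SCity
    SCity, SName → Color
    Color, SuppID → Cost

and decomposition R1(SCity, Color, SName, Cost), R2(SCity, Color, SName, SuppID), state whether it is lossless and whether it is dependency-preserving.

Lossless test: (SCity, Color, SName)⁺ = {SCity, Color, SName}, which is a superkey of neither fragment — lossy.
Dependency preservation: the restricted closure of {Color, SuppID} across the fragments never reaches {Cost}, so Color, SuppID → Cost cannot be enforced without a join — not preserved.

lossy and not dependency-preserving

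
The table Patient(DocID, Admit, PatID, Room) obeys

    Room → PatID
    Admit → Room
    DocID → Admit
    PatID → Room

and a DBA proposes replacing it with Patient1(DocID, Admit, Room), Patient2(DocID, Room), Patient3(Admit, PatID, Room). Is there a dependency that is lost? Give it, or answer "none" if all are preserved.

none

Room → PatID lies within Patient3.
Admit → Room lies within Patient1.
DocID → Admit lies within Patient1.
PatID → Room lies within Patient3.
Every dependency is enforceable on the fragments, so the decomposition is dependency-preserving.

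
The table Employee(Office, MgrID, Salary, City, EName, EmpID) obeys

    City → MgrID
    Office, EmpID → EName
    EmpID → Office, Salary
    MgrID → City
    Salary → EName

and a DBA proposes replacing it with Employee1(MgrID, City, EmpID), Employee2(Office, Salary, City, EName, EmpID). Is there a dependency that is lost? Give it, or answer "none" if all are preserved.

none

City → MgrID lies within Employee1.
Office, EmpID → EName lies within Employee2.
EmpID → Office, Salary lies within Employee2.
MgrID → City lies within Employee1.
Salary → EName lies within Employee2.
Every dependency is enforceable on the fragments, so the decomposition is dependency-preserving.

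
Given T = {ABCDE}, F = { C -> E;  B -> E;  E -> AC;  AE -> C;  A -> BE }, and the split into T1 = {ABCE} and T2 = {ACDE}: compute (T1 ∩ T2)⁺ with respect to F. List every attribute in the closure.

T1 ∩ T2 = {ACE}.
A → BE applies, adding B
Closure: {ABCE}.

ABCE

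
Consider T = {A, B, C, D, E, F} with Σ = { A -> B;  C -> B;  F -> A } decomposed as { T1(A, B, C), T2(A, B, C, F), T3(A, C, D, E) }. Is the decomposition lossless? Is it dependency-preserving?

lossy but dependency-preserving

Lossless test (chase): Rows 1 and 3 agree on A; apply A→B and equate their B entries. No row becomes fully distinguished — the join is lossy.
Dependency preservation: every FD's attributes lie within a single fragment, so each can be enforced locally — preserved.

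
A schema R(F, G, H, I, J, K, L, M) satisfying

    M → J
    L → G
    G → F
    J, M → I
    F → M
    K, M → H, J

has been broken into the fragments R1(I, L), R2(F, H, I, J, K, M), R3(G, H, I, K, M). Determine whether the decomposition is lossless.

Chase test. Columns are F, G, H, I, J, K, L, M; row i has aⱼ where attribute j ∈ Ri, else bᵢⱼ.
Initial tableau (one row per fragment):
  row 1: b11 b12 b13 a4 b15 b16 a7 b18
  row 2: a1 b22 a3 a4 a5 a6 b27 a8
  row 3: b31 a2 a3 a4 b35 a6 b37 a8
Rows 2 and 3 agree on M; apply M→J and equate their J entries.
No row becomes fully distinguished — the join is lossy.

No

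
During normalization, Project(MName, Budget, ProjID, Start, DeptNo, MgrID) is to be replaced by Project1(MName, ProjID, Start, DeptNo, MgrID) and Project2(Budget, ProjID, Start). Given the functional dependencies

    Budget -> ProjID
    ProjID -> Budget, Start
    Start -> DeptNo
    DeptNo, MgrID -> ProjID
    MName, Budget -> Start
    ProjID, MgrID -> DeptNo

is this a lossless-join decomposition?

Common attributes: Project1 ∩ Project2 = {ProjID, Start}.
Closure of {ProjID, Start}: ProjID → Budget, Start applies, adding Budget; Start → DeptNo applies, adding DeptNo. So (ProjID, Start)⁺ = {Budget, ProjID, Start, DeptNo}.
This closure contains every attribute of Project2, so Project1 ∩ Project2 → Project2. The join is lossless.

Yes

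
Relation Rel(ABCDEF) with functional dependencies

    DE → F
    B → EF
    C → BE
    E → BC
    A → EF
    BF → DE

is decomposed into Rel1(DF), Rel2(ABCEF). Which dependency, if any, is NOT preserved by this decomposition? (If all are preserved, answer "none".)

BF → DE

Check BF → DE: no single fragment contains all of {BDEF}, and the restricted closure of {BF} across the fragments never reaches {DE}.
DE → F is preserved.
B → EF is preserved.
C → BE is preserved.
E → BC is preserved.
A → EF is preserved.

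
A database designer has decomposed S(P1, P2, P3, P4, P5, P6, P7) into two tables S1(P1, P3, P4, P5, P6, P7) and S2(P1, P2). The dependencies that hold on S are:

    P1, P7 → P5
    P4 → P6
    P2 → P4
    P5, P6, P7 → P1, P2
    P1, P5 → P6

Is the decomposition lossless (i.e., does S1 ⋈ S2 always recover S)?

Common attributes: S1 ∩ S2 = {P1}.
No dependency enlarges {P1}, so (P1)⁺ = {P1}.
The closure contains neither all of S1 = {P1, P3, P4, P5, P6, P7} nor all of S2 = {P1, P2}, so the common attributes are not a superkey of either fragment. The join is lossy.

No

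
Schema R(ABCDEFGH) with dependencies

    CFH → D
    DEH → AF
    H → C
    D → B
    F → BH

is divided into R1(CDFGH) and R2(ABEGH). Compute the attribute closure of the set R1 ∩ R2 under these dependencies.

R1 ∩ R2 = {GH}.
H → C applies, adding C
Closure: {CGH}.

CGH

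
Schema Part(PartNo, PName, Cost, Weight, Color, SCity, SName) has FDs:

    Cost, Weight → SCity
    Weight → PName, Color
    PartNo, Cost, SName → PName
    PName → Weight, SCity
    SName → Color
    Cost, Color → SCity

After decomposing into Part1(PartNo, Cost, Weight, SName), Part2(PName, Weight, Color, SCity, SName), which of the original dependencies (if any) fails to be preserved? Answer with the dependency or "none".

Check Cost, Color → SCity: no single fragment contains all of {Cost, Color, SCity}, and the restricted closure of {Cost, Color} across the fragments never reaches {SCity}.
Cost, Weight → SCity is preserved.
Weight → PName, Color is preserved.
PartNo, Cost, SName → PName is preserved.
PName → Weight, SCity is preserved.
SName → Color is preserved.

Cost, Color → SCity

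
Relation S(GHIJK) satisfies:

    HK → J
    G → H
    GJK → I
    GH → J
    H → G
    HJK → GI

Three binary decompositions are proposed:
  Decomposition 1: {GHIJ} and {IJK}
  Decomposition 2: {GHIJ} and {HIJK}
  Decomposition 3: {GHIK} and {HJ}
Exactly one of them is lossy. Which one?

Decomposition 1

Decomposition 1: common = {IJ}, closure = {IJ} → lossy.
Decomposition 2: common = {HIJ}, closure = {GHIJ} → lossless.
Decomposition 3: common = {H}, closure = {GHJ} → lossless.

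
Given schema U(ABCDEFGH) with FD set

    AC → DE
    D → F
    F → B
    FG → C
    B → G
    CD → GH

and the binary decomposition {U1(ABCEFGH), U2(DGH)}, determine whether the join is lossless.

Common attributes: U1 ∩ U2 = {GH}.
No dependency enlarges {GH}, so (GH)⁺ = {GH}.
The closure contains neither all of U1 = {ABCEFGH} nor all of U2 = {DGH}, so the common attributes are not a superkey of either fragment. The join is lossy.

No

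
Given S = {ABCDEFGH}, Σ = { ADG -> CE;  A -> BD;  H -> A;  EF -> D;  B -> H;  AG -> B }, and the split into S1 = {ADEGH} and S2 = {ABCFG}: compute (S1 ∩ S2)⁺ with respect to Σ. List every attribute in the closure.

ABCDEGH

S1 ∩ S2 = {AG}.
A → BD applies, adding BD
B → H applies, adding H
ADG → CE applies, adding CE
Closure: {ABCDEGH}.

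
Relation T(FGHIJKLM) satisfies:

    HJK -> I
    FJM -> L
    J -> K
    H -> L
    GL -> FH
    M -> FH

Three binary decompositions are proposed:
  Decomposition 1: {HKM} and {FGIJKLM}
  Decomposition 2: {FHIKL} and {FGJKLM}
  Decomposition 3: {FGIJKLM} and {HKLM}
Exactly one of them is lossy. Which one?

Decomposition 2

Decomposition 1: common = {KM}, closure = {FHKLM} → lossless.
Decomposition 2: common = {FKL}, closure = {FKL} → lossy.
Decomposition 3: common = {KLM}, closure = {FHKLM} → lossless.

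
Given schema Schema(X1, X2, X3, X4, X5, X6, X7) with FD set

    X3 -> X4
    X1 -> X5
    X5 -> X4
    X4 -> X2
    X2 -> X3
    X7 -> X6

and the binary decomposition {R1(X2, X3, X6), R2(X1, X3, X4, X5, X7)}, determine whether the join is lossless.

Common attributes: R1 ∩ R2 = {X3}.
Closure of {X3}: X3 → X4 applies, adding X4; X4 → X2 applies, adding X2. So (X3)⁺ = {X2, X3, X4}.
The closure contains neither all of R1 = {X2, X3, X6} nor all of R2 = {X1, X3, X4, X5, X7}, so the common attributes are not a superkey of either fragment. The join is lossy.

No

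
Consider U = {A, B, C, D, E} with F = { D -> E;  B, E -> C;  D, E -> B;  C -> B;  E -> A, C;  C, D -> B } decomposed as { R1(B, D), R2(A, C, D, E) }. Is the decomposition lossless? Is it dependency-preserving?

lossless but not dependency-preserving

Lossless test: (D)⁺ = {A, B, C, D, E}, which contains all of one fragment — lossless.
Dependency preservation: the restricted closure of {C} across the fragments never reaches {B}, so C → B cannot be enforced without a join — not preserved.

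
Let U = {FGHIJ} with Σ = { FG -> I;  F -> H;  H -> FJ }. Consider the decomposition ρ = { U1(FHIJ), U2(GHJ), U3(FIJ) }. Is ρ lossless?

Chase test. Columns are FGHIJ; row i has aⱼ where attribute j ∈ Ui, else bᵢⱼ.
Initial tableau (one row per fragment):
  row 1: a1 b12 a3 a4 a5
  row 2: b21 a2 a3 b24 a5
  row 3: a1 b32 b33 a4 a5
Rows 1 and 3 agree on F; apply F→H and equate their H entries.
Rows 1 and 2 agree on H; apply H→FJ and equate their FJ entries.
No row becomes fully distinguished — the join is lossy.

No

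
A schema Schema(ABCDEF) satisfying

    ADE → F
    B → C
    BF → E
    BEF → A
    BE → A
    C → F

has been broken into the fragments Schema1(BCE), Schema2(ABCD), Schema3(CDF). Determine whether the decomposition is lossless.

Yes

Chase test. Columns are ABCDEF; row i has aⱼ where attribute j ∈ Schemai, else bᵢⱼ.
Initial tableau (one row per fragment):
  row 1: b11 a2 a3 b14 a5 b16
  row 2: a1 a2 a3 a4 b25 b26
  row 3: b31 b32 a3 a4 b35 a6
Rows 1 and 2 agree on C; apply C→F and equate their F entries.
Rows 1 and 3 agree on C; apply C→F and equate their F entries.
Rows 1 and 2 agree on BF; apply BF→E and equate their E entries.
Rows 1 and 2 agree on BEF; apply BEF→A and equate their A entries.
Row 2 is now all distinguished symbols — the join is lossless.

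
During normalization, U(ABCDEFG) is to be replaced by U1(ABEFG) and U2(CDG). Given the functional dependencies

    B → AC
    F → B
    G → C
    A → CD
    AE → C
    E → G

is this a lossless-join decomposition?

No

Common attributes: U1 ∩ U2 = {G}.
Closure of {G}: G → C applies, adding C. So (G)⁺ = {CG}.
The closure contains neither all of U1 = {ABEFG} nor all of U2 = {CDG}, so the common attributes are not a superkey of either fragment. The join is lossy.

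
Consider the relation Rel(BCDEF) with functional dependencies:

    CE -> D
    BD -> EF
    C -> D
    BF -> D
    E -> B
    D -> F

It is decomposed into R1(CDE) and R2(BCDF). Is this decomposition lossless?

Common attributes: R1 ∩ R2 = {CD}.
Closure of {CD}: D → F applies, adding F. So (CD)⁺ = {CDF}.
The closure contains neither all of R1 = {CDE} nor all of R2 = {BCDF}, so the common attributes are not a superkey of either fragment. The join is lossy.

No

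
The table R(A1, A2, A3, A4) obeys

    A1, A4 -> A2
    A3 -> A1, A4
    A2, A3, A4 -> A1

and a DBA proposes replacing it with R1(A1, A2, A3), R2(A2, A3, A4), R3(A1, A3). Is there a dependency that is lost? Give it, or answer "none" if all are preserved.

Check A1, A4 → A2: no single fragment contains all of {A1, A2, A4}, and the restricted closure of {A1, A4} across the fragments never reaches {A2}.
A3 → A1, A4 is preserved.
A2, A3, A4 → A1 is preserved.

A1, A4 -> A2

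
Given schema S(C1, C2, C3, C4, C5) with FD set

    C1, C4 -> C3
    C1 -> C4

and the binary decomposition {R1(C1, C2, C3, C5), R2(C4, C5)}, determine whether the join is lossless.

No

Common attributes: R1 ∩ R2 = {C5}.
No dependency enlarges {C5}, so (C5)⁺ = {C5}.
The closure contains neither all of R1 = {C1, C2, C3, C5} nor all of R2 = {C4, C5}, so the common attributes are not a superkey of either fragment. The join is lossy.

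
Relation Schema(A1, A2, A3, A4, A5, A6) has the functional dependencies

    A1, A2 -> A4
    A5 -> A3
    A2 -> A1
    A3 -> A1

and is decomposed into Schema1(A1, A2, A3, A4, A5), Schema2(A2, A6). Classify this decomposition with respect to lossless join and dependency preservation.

Lossless test: (A2)⁺ = {A1, A2, A4}, which is a superkey of neither fragment — lossy.
Dependency preservation: every FD's attributes lie within a single fragment, so each can be enforced locally — preserved.

lossy but dependency-preserving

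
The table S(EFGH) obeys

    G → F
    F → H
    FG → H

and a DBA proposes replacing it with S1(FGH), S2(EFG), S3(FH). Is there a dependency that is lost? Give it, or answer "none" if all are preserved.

G → F lies within S1.
F → H lies within S1.
FG → H lies within S1.
Every dependency is enforceable on the fragments, so the decomposition is dependency-preserving.

none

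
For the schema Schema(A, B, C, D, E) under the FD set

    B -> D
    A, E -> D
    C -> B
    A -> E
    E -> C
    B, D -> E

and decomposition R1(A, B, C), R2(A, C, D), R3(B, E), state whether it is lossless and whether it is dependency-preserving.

lossless and dependency-preserving

Lossless test (chase): Rows 1 and 3 agree on B; apply B→D and equate their D entries. Rows 1 and 2 agree on C; apply C→B and equate their B entries. Rows 1 and 2 agree on A; apply A→E and equate their E entries. Rows 1 and 3 agree on B, D; apply B, D→E and equate their E entries. Rows 1 and 2 agree on B; apply B→D and equate their D entries. Rows 1 and 3 agree on E; apply E→C and equate their C entries. Row 1 is now all distinguished symbols — the join is lossless.
Dependency preservation: B → D; A, E → D; A → E; E → C; B, D → E are not contained in any single fragment, but the restricted closure of each left-hand side across the fragments still reaches the right-hand side; the remaining FDs each lie inside some fragment. All dependencies are preserved.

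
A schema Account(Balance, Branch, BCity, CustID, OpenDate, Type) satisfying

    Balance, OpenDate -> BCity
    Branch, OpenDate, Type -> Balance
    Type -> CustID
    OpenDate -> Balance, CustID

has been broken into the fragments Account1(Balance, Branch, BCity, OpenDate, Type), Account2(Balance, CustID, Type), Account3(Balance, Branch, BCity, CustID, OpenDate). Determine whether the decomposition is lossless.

Yes

Chase test. Columns are Balance, Branch, BCity, CustID, OpenDate, Type; row i has aⱼ where attribute j ∈ Accounti, else bᵢⱼ.
Initial tableau (one row per fragment):
  row 1: a1 a2 a3 b14 a5 a6
  row 2: a1 b22 b23 a4 b25 a6
  row 3: a1 a2 a3 a4 a5 b36
Rows 1 and 2 agree on Type; apply Type→CustID and equate their CustID entries.
Row 1 is now all distinguished symbols — the join is lossless.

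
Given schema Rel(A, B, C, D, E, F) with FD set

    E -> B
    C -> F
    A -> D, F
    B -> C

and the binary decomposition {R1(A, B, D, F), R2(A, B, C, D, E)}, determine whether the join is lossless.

Yes

Common attributes: R1 ∩ R2 = {A, B, D}.
Closure of {A, B, D}: A → D, F applies, adding F; B → C applies, adding C. So (A, B, D)⁺ = {A, B, C, D, F}.
This closure contains every attribute of R1, so R1 ∩ R2 → R1. The join is lossless.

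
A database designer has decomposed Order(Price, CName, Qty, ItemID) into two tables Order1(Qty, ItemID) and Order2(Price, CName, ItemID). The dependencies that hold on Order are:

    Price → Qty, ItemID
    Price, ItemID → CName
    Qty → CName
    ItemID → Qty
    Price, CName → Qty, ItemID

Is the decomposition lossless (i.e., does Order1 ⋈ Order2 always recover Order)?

Common attributes: Order1 ∩ Order2 = {ItemID}.
Closure of {ItemID}: ItemID → Qty applies, adding Qty; Qty → CName applies, adding CName. So (ItemID)⁺ = {CName, Qty, ItemID}.
This closure contains every attribute of Order1, so Order1 ∩ Order2 → Order1. The join is lossless.

Yes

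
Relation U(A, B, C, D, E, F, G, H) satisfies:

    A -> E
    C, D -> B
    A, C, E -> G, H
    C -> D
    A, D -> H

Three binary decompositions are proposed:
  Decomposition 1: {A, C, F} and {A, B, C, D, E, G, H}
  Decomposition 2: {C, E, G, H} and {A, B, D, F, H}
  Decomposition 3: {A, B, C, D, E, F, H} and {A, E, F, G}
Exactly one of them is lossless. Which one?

Decomposition 1: common = {A, C}, closure = {A, B, C, D, E, G, H} → lossless.
Decomposition 2: common = {H}, closure = {H} → lossy.
Decomposition 3: common = {A, E, F}, closure = {A, E, F} → lossy.

Decomposition 1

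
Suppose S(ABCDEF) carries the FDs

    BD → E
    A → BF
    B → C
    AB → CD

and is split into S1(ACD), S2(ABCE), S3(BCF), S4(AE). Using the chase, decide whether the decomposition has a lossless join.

No

Chase test. Columns are ABCDEF; row i has aⱼ where attribute j ∈ Si, else bᵢⱼ.
Initial tableau (one row per fragment):
  row 1: a1 b12 a3 a4 b15 b16
  row 2: a1 a2 a3 b24 a5 b26
  row 3: b31 a2 a3 b34 b35 a6
  row 4: a1 b42 b43 b44 a5 b46
Rows 1 and 2 agree on A; apply A→BF and equate their BF entries.
Rows 1 and 4 agree on A; apply A→BF and equate their BF entries.
Rows 1 and 4 agree on B; apply B→C and equate their C entries.
Rows 1 and 2 agree on AB; apply AB→CD and equate their CD entries.
Rows 1 and 4 agree on AB; apply AB→CD and equate their CD entries.
Rows 1 and 2 agree on BD; apply BD→E and equate their E entries.
No row becomes fully distinguished — the join is lossy.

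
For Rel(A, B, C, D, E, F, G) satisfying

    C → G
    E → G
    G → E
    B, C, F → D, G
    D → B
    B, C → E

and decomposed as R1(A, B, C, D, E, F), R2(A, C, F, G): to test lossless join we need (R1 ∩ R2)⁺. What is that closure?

A, C, E, F, G

R1 ∩ R2 = {A, C, F}.
C → G applies, adding G
G → E applies, adding E
Closure: {A, C, E, F, G}.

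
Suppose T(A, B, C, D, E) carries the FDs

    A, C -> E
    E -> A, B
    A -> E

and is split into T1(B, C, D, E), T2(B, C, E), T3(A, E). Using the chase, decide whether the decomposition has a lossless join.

Chase test. Columns are A, B, C, D, E; row i has aⱼ where attribute j ∈ Ti, else bᵢⱼ.
Initial tableau (one row per fragment):
  row 1: b11 a2 a3 a4 a5
  row 2: b21 a2 a3 b24 a5
  row 3: a1 b32 b33 b34 a5
Rows 1 and 2 agree on E; apply E→A, B and equate their A, B entries.
Rows 1 and 3 agree on E; apply E→A, B and equate their A, B entries.
Row 1 is now all distinguished symbols — the join is lossless.

Yes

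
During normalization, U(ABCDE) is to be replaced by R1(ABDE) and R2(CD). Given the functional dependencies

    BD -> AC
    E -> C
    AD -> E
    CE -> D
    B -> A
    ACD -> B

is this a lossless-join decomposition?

Common attributes: R1 ∩ R2 = {D}.
No dependency enlarges {D}, so (D)⁺ = {D}.
The closure contains neither all of R1 = {ABDE} nor all of R2 = {CD}, so the common attributes are not a superkey of either fragment. The join is lossy.

No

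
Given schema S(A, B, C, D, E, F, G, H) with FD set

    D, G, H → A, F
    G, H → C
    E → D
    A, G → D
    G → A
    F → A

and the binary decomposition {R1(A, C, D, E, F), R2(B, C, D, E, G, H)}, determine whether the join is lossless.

Common attributes: R1 ∩ R2 = {C, D, E}.
No dependency enlarges {C, D, E}, so (C, D, E)⁺ = {C, D, E}.
The closure contains neither all of R1 = {A, C, D, E, F} nor all of R2 = {B, C, D, E, G, H}, so the common attributes are not a superkey of either fragment. The join is lossy.

No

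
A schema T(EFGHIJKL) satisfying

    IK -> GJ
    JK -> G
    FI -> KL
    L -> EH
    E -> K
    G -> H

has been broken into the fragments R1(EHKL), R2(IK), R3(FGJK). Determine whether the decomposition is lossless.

No

Chase test. Columns are EFGHIJKL; row i has aⱼ where attribute j ∈ Ri, else bᵢⱼ.
Initial tableau (one row per fragment):
  row 1: a1 b12 b13 a4 b15 b16 a7 a8
  row 2: b21 b22 b23 b24 a5 b26 a7 b28
  row 3: b31 a2 a3 b34 b35 a6 a7 b38
No row becomes fully distinguished — the join is lossy.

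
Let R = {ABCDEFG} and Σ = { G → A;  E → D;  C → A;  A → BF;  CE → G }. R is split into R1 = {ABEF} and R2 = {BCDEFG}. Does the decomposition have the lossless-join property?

Common attributes: R1 ∩ R2 = {BEF}.
Closure of {BEF}: E → D applies, adding D. So (BEF)⁺ = {BDEF}.
The closure contains neither all of R1 = {ABEF} nor all of R2 = {BCDEFG}, so the common attributes are not a superkey of either fragment. The join is lossy.

No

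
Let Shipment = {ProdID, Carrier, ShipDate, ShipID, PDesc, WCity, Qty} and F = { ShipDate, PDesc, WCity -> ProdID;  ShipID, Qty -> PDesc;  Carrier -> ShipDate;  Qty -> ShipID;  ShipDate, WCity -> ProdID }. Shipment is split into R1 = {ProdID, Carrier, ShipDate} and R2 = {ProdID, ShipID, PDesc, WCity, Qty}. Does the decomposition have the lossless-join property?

No

Common attributes: R1 ∩ R2 = {ProdID}.
No dependency enlarges {ProdID}, so (ProdID)⁺ = {ProdID}.
The closure contains neither all of R1 = {ProdID, Carrier, ShipDate} nor all of R2 = {ProdID, ShipID, PDesc, WCity, Qty}, so the common attributes are not a superkey of either fragment. The join is lossy.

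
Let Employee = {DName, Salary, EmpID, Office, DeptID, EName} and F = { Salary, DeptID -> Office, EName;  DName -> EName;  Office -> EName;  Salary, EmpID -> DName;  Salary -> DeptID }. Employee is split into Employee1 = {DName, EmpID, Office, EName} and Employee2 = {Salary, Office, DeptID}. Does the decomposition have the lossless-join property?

Common attributes: Employee1 ∩ Employee2 = {Office}.
Closure of {Office}: Office → EName applies, adding EName. So (Office)⁺ = {Office, EName}.
The closure contains neither all of Employee1 = {DName, EmpID, Office, EName} nor all of Employee2 = {Salary, Office, DeptID}, so the common attributes are not a superkey of either fragment. The join is lossy.

No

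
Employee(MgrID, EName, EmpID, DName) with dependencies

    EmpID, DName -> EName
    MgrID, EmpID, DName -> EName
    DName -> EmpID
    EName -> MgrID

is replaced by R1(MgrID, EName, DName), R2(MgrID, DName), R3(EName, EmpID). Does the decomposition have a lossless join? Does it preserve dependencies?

Lossless test (chase): Rows 1 and 2 agree on DName; apply DName→EmpID and equate their EmpID entries. Rows 1 and 3 agree on EName; apply EName→MgrID and equate their MgrID entries. Rows 1 and 2 agree on EmpID, DName; apply EmpID, DName→EName and equate their EName entries. No row becomes fully distinguished — the join is lossy.
Dependency preservation: the restricted closure of {DName} across the fragments never reaches {EmpID}, so DName → EmpID cannot be enforced without a join — not preserved.

lossy and not dependency-preserving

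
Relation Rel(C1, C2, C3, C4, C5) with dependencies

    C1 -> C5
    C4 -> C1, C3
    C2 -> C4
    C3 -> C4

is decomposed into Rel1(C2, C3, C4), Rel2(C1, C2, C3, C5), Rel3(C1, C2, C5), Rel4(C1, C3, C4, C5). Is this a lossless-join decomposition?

Yes

Chase test. Columns are C1, C2, C3, C4, C5; row i has aⱼ where attribute j ∈ Reli, else bᵢⱼ.
Initial tableau (one row per fragment):
  row 1: b11 a2 a3 a4 b15
  row 2: a1 a2 a3 b24 a5
  row 3: a1 a2 b33 b34 a5
  row 4: a1 b42 a3 a4 a5
Rows 1 and 4 agree on C4; apply C4→C1, C3 and equate their C1, C3 entries.
Rows 1 and 2 agree on C2; apply C2→C4 and equate their C4 entries.
Rows 1 and 3 agree on C2; apply C2→C4 and equate their C4 entries.
Rows 1 and 2 agree on C1; apply C1→C5 and equate their C5 entries.
Rows 1 and 3 agree on C4; apply C4→C1, C3 and equate their C1, C3 entries.
Row 1 is now all distinguished symbols — the join is lossless.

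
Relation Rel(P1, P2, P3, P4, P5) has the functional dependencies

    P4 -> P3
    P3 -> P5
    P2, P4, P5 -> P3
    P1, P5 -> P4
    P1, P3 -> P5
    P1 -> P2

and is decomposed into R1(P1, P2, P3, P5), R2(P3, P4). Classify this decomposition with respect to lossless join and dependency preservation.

lossy and not dependency-preserving

Lossless test: (P3)⁺ = {P3, P5}, which is a superkey of neither fragment — lossy.
Dependency preservation: the restricted closure of {P1, P5} across the fragments never reaches {P4}, so P1, P5 → P4 cannot be enforced without a join — not preserved.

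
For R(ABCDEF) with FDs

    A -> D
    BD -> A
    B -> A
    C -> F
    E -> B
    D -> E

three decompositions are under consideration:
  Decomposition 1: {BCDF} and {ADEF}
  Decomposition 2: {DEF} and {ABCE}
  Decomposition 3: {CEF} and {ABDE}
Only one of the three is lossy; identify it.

Decomposition 2

Decomposition 1: common = {DF}, closure = {ABDEF} → lossless.
Decomposition 2: common = {E}, closure = {ABDE} → lossy.
Decomposition 3: common = {E}, closure = {ABDE} → lossless.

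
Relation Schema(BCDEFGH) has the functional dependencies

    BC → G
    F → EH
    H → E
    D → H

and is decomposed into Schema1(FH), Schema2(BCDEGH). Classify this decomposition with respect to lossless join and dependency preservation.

Lossless test: (H)⁺ = {EH}, which is a superkey of neither fragment — lossy.
Dependency preservation: F → EH is not contained in any single fragment, but the restricted closure of its left-hand side across the fragments still reaches the right-hand side; the remaining FDs each lie inside some fragment. All dependencies are preserved.

lossy but dependency-preserving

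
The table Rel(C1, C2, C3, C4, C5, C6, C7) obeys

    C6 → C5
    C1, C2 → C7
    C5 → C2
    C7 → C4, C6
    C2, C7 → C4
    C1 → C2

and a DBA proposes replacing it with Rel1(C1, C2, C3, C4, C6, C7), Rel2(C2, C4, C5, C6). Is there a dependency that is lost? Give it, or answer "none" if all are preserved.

C6 → C5 lies within Rel2.
C1, C2 → C7 lies within Rel1.
C5 → C2 lies within Rel2.
C7 → C4, C6 lies within Rel1.
C2, C7 → C4 lies within Rel1.
C1 → C2 lies within Rel1.
Every dependency is enforceable on the fragments, so the decomposition is dependency-preserving.

none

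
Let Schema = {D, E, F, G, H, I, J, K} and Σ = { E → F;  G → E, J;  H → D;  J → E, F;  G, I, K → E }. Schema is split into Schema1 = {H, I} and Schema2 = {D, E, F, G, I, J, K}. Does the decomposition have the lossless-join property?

No

Common attributes: Schema1 ∩ Schema2 = {I}.
No dependency enlarges {I}, so (I)⁺ = {I}.
The closure contains neither all of Schema1 = {H, I} nor all of Schema2 = {D, E, F, G, I, J, K}, so the common attributes are not a superkey of either fragment. The join is lossy.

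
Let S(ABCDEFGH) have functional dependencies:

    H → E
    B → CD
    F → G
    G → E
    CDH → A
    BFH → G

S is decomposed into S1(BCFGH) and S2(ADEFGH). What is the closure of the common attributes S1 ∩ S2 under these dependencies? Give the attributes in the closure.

EFGH

S1 ∩ S2 = {FGH}.
H → E applies, adding E
Closure: {EFGH}.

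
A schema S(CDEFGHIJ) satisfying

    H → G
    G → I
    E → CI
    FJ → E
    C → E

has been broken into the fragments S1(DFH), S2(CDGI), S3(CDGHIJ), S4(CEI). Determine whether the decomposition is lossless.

No

Chase test. Columns are CDEFGHIJ; row i has aⱼ where attribute j ∈ Si, else bᵢⱼ.
Initial tableau (one row per fragment):
  row 1: b11 a2 b13 a4 b15 a6 b17 b18
  row 2: a1 a2 b23 b24 a5 b26 a7 b28
  row 3: a1 a2 b33 b34 a5 a6 a7 a8
  row 4: a1 b42 a3 b44 b45 b46 a7 b48
Rows 1 and 3 agree on H; apply H→G and equate their G entries.
Rows 1 and 2 agree on G; apply G→I and equate their I entries.
Rows 2 and 3 agree on C; apply C→E and equate their E entries.
Rows 2 and 4 agree on C; apply C→E and equate their E entries.
No row becomes fully distinguished — the join is lossy.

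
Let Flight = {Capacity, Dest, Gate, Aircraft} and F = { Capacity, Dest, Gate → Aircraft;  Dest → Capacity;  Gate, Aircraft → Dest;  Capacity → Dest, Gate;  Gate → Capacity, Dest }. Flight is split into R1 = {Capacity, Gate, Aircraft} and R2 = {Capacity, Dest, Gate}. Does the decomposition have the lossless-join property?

Common attributes: R1 ∩ R2 = {Capacity, Gate}.
Closure of {Capacity, Gate}: Capacity → Dest, Gate applies, adding Dest; Capacity, Dest, Gate → Aircraft applies, adding Aircraft. So (Capacity, Gate)⁺ = {Capacity, Dest, Gate, Aircraft}.
This closure contains every attribute of R1, so R1 ∩ R2 → R1. The join is lossless.

Yes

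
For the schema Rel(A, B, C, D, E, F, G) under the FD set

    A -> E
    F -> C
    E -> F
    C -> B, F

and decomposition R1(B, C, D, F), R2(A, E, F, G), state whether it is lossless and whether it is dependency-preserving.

lossy but dependency-preserving

Lossless test: (F)⁺ = {B, C, F}, which is a superkey of neither fragment — lossy.
Dependency preservation: every FD's attributes lie within a single fragment, so each can be enforced locally — preserved.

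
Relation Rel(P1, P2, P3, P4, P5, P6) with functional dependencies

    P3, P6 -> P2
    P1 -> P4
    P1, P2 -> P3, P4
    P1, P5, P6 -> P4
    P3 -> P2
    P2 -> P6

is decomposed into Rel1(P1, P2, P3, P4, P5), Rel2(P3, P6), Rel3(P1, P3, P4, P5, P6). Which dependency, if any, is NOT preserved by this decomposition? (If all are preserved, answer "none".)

Check P2 → P6: no single fragment contains all of {P2, P6}, and the restricted closure of {P2} across the fragments never reaches {P6}.
P3, P6 → P2 is preserved.
P1 → P4 is preserved.
P1, P2 → P3, P4 is preserved.
P1, P5, P6 → P4 is preserved.
P3 → P2 is preserved.

P2 -> P6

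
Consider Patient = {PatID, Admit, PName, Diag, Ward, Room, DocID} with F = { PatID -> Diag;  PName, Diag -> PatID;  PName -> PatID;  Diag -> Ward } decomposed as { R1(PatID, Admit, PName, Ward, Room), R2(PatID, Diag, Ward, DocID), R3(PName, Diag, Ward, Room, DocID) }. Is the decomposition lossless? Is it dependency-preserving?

lossy but dependency-preserving

Lossless test (chase): Rows 1 and 2 agree on PatID; apply PatID→Diag and equate their Diag entries. Rows 1 and 3 agree on PName, Diag; apply PName, Diag→PatID and equate their PatID entries. No row becomes fully distinguished — the join is lossy.
Dependency preservation: PName, Diag → PatID is not contained in any single fragment, but the restricted closure of its left-hand side across the fragments still reaches the right-hand side; the remaining FDs each lie inside some fragment. All dependencies are preserved.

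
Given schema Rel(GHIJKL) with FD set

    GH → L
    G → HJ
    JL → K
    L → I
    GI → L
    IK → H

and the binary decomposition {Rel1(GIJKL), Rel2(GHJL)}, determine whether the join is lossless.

Yes

Common attributes: Rel1 ∩ Rel2 = {GJL}.
Closure of {GJL}: G → HJ applies, adding H; JL → K applies, adding K; L → I applies, adding I. So (GJL)⁺ = {GHIJKL}.
This closure contains every attribute of Rel1, so Rel1 ∩ Rel2 → Rel1. The join is lossless.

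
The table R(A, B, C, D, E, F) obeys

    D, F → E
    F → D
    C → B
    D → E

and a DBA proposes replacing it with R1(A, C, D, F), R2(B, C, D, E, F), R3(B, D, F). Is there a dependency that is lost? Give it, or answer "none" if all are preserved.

D, F → E lies within R2.
F → D lies within R1.
C → B lies within R2.
D → E lies within R2.
Every dependency is enforceable on the fragments, so the decomposition is dependency-preserving.

none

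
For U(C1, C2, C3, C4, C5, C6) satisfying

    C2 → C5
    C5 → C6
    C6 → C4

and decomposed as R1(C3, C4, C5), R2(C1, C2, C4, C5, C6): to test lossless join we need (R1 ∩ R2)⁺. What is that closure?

C4, C5, C6

R1 ∩ R2 = {C4, C5}.
C5 → C6 applies, adding C6
Closure: {C4, C5, C6}.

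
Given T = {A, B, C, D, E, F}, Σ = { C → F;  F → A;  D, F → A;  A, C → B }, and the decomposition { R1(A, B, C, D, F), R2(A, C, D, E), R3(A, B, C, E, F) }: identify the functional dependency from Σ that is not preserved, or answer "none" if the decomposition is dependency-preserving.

C → F lies within R1.
F → A lies within R1.
D, F → A lies within R1.
A, C → B lies within R1.
Every dependency is enforceable on the fragments, so the decomposition is dependency-preserving.

none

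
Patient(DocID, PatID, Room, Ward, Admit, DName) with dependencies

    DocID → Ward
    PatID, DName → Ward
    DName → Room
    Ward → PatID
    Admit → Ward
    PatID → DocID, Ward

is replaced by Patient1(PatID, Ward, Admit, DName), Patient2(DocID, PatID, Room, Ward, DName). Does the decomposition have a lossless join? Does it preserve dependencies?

Lossless test: (PatID, Ward, DName)⁺ = {DocID, PatID, Room, Ward, DName}, which contains all of one fragment — lossless.
Dependency preservation: every FD's attributes lie within a single fragment, so each can be enforced locally — preserved.

lossless and dependency-preserving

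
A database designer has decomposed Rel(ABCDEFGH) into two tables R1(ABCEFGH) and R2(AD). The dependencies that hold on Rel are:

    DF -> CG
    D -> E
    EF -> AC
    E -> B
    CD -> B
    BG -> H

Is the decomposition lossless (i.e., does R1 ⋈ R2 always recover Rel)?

Common attributes: R1 ∩ R2 = {A}.
No dependency enlarges {A}, so (A)⁺ = {A}.
The closure contains neither all of R1 = {ABCEFGH} nor all of R2 = {AD}, so the common attributes are not a superkey of either fragment. The join is lossy.

No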